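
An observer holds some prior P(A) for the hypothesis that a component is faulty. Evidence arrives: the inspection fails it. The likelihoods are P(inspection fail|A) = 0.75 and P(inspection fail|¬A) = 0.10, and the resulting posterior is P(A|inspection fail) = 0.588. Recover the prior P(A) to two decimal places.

Bayes' rule in odds form gives O(A|E) = O(A)·[P(E|A)/P(E|¬A)], hence O(A) = O(A|E)/LR.
Posterior odds = 0.588/(1−0.588) = 1.4272. LR = 0.75/0.10 = 7.5000.
Prior odds = 1.4272/7.5000 = 0.1903, so P(A) = 0.1903/(1+0.1903) ≈ 0.16.

P(A) = 0.16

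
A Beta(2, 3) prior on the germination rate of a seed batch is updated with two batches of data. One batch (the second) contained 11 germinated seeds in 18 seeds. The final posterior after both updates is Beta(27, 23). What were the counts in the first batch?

14 germinated seeds and 13 non-germinating seeds

Sequential conjugate updates are equivalent to a single update on the pooled data, so total successes = posterior α − prior α and total failures = posterior β − prior β.
Total across both batches: 27−2=25 germinated seeds, 23−3=20 non-germinating seeds.
Subtract the second batch: 25−11=14 germinated seeds and 20−7=13 non-germinating seeds.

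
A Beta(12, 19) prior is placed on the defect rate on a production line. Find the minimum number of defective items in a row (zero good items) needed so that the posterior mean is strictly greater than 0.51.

After k defective items and 0 good items the posterior is Beta(12+k, 19), with mean (12+k)/(12+19+k).
Set (12+k)/(31+k) > 0.51 and solve: k > (0.51·31 − 12)/(1 − 0.51) = 7.776.
The smallest integer exceeding 7.776 is 8.

k = 8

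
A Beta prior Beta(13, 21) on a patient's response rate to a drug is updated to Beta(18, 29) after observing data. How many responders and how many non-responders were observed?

5 responders and 8 non-responders

Under Beta–binomial conjugacy the posterior parameters are (α+s, β+f).
Match parameters: s=18−13=5, f=29−21=8.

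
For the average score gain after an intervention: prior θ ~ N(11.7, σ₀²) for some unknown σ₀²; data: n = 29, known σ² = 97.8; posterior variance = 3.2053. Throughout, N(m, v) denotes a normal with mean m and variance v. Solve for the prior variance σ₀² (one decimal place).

Posterior precision equals prior precision plus data precision: 1/σ_n² = 1/σ₀² + n/σ².
So 1/σ₀² = 1/3.2053 − 29/97.8 = 0.311983 − 0.296524 = 0.015459.
Hence σ₀² = 1/0.015459 ≈ 64.7.

σ₀² = 64.7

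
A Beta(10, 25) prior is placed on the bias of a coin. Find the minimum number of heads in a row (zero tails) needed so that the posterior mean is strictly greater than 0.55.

After k heads and 0 tails the posterior is Beta(10+k, 25), with mean (10+k)/(10+25+k).
Set (10+k)/(35+k) > 0.55 and solve: k > (0.55·35 − 10)/(1 − 0.55) = 20.556.
The smallest integer exceeding 20.556 is 21, and checking k=21: (31)/(56) = 0.5536 > 0.55.

k = 21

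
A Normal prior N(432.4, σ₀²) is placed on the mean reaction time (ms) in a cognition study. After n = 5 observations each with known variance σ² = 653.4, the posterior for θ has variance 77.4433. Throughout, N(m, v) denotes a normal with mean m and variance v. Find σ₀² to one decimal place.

σ₀² = 190.1

For the Normal–Normal model with known σ², precisions add: τ_n = τ₀ + n/σ².
So 1/σ₀² = 1/77.4433 − 5/653.4 = 0.012913 − 0.007652 = 0.005261.
Hence σ₀² = 1/0.005261 ≈ 190.1.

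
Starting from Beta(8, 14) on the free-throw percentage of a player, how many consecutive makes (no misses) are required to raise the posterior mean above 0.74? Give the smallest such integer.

k = 32

After k makes and 0 misses the posterior is Beta(8+k, 14), with mean (8+k)/(8+14+k).
Set (8+k)/(22+k) > 0.74 and solve: k > (0.74·22 − 8)/(1 − 0.74) = 31.846.
The smallest integer exceeding 31.846 is 32, and checking k=32: (40)/(54) = 0.7407 > 0.74.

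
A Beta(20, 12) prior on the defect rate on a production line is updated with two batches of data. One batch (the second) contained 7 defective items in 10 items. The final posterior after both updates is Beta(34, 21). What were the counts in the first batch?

Sequential conjugate updates are equivalent to a single update on the pooled data, so total successes = posterior α − prior α and total failures = posterior β − prior β.
Total across both batches: 34−20=14 defective items, 21−12=9 good items.
Subtract the second batch: 14−7=7 defective items and 9−3=6 good items.

7 defective items and 6 good items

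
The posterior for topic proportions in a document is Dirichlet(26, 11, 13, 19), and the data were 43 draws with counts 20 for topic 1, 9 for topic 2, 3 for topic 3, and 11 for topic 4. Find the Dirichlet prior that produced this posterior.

Dirichlet(6, 2, 10, 8)

For a Dirichlet(α) prior with multinomial counts c, the posterior is Dirichlet(α + c) componentwise.
Subtract each count from the matching posterior parameter: 26−20=6, 11−9=2, 13−3=10, 19−11=8.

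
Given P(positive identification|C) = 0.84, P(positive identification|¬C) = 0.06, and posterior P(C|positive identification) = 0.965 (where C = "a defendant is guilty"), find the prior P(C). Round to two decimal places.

P(C) = 0.66

Bayes' rule in odds form gives O(C|E) = O(C)·[P(E|C)/P(E|¬C)], hence O(C) = O(C|E)/LR.
Posterior odds = 0.965/(1−0.965) = 27.5714. LR = 0.84/0.06 = 14.0000.
Prior odds = 27.5714/14.0000 = 1.9694, so P(C) = 1.9694/(1+1.9694) ≈ 0.66.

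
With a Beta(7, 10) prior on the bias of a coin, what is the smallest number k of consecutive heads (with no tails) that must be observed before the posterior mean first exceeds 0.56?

k = 6

After k heads and 0 tails the posterior is Beta(7+k, 10), with mean (7+k)/(7+10+k).
Set (7+k)/(17+k) > 0.56 and solve: k > (0.56·17 − 7)/(1 − 0.56) = 5.727.
The smallest integer exceeding 5.727 is 6.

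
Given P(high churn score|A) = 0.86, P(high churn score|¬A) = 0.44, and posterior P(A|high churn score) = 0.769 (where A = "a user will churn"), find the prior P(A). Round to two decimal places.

In odds form, posterior odds = prior odds × likelihood ratio, so prior odds = posterior odds ÷ LR.
Posterior odds = 0.769/(1−0.769) = 3.3290. LR = 0.86/0.44 = 1.9545.
Prior odds = 3.3290/1.9545 = 1.7032, so P(A) = 1.7032/(1+1.7032) ≈ 0.63.

P(A) = 0.63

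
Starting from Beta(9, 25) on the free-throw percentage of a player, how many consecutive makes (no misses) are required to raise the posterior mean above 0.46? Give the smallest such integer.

After k makes and 0 misses the posterior is Beta(9+k, 25), with mean (9+k)/(9+25+k).
Set (9+k)/(34+k) > 0.46 and solve: k > (0.46·34 − 9)/(1 − 0.46) = 12.296.
The smallest integer exceeding 12.296 is 13.

k = 13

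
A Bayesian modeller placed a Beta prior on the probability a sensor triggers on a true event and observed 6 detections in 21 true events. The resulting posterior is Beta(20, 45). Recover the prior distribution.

Beta(14, 30)

Under Beta–binomial conjugacy the posterior parameters are (α+s, β+f).
Subtract the data counts: 20−6=14, 45−15=30.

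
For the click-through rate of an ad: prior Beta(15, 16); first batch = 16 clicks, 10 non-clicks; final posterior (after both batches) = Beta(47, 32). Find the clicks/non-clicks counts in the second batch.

16 clicks and 6 non-clicks

Because Beta–binomial updating is additive in the counts, the combined data contributed (α_post−α_prior, β_post−β_prior) successes and failures.
Total across both batches: 47−15=32 clicks, 32−16=16 non-clicks.
Subtract the first batch: 32−16=16 clicks and 16−10=6 non-clicks.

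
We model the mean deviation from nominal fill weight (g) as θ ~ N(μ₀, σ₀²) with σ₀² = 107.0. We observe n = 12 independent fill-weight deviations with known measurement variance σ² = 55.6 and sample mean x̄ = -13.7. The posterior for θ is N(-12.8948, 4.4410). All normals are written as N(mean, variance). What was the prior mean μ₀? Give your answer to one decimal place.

With known observation variance, the Normal–Normal posterior has precision τ_n = τ₀ + n/σ² and mean μ_n = (τ₀μ₀ + (n/σ²)x̄)/τ_n.
Here τ₀ = 1/107.0 = 0.009346 and τ_data = 12/55.6 = 0.215827, so τ_n = 0.225173.
Rearranging for μ₀: μ₀ = (μ_n·τ_n − τ_data·x̄)/τ₀ = (-12.8948·0.225173 − 0.215827·-13.7) / 0.009346 = 0.053269/0.009346 ≈ 5.7.

μ₀ = 5.7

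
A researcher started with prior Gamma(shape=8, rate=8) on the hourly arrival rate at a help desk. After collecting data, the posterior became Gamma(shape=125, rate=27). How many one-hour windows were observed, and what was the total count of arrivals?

A Gamma(α, β) prior (rate parametrization) on a Poisson rate with n observations summing to S gives posterior Gamma(α+S, β+n).
Matching: Σxᵢ = 125 − 8 = 117 and n = 27 − 8 = 19.

n = 19 one-hour windows with total 117 arrivals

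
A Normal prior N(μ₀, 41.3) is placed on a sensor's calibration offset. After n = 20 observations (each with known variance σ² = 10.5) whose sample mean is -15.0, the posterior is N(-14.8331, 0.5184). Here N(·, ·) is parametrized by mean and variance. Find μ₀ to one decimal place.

μ₀ = -1.7

The posterior mean is a precision-weighted average: μ_n = (τ₀μ₀ + τ_data·x̄)/(τ₀+τ_data), with τ₀=1/σ₀² and τ_data=n/σ².
Here τ₀ = 1/41.3 = 0.024213 and τ_data = 20/10.5 = 1.904762, so τ_n = 1.928975.
Rearranging for μ₀: μ₀ = (μ_n·τ_n − τ_data·x̄)/τ₀ = (-14.8331·1.928975 − 1.904762·-15.0) / 0.024213 = -0.041249/0.024213 ≈ -1.7.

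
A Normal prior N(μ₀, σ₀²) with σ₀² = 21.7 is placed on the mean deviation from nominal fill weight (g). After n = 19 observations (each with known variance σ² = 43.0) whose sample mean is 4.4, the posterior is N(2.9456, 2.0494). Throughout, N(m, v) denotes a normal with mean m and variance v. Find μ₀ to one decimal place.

μ₀ = -11.0

The posterior mean is a precision-weighted average: μ_n = (τ₀μ₀ + τ_data·x̄)/(τ₀+τ_data), with τ₀=1/σ₀² and τ_data=n/σ².
Here τ₀ = 1/21.7 = 0.046083 and τ_data = 19/43.0 = 0.441860, so τ_n = 0.487943.
Rearranging for μ₀: μ₀ = (μ_n·τ_n − τ_data·x̄)/τ₀ = (2.9456·0.487943 − 0.441860·4.4) / 0.046083 = -0.506899/0.046083 ≈ -11.0.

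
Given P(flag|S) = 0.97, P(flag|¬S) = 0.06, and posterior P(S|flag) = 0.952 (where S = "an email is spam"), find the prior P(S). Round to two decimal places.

Bayes' rule in odds form gives O(S|E) = O(S)·[P(E|S)/P(E|¬S)], hence O(S) = O(S|E)/LR.
Posterior odds = 0.952/(1−0.952) = 19.8333. LR = 0.97/0.06 = 16.1667.
Prior odds = 19.8333/16.1667 = 1.2268, so P(S) = 1.2268/(1+1.2268) ≈ 0.55.

P(S) = 0.55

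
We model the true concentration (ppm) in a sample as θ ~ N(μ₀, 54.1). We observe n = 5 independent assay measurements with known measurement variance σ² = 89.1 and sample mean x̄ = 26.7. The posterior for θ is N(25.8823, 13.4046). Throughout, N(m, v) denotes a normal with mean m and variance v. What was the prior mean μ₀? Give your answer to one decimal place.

μ₀ = 23.4

With known observation variance, the Normal–Normal posterior has precision τ_n = τ₀ + n/σ² and mean μ_n = (τ₀μ₀ + (n/σ²)x̄)/τ_n.
Here τ₀ = 1/54.1 = 0.018484 and τ_data = 5/89.1 = 0.056117, so τ_n = 0.074601.
Rearranging for μ₀: μ₀ = (μ_n·τ_n − τ_data·x̄)/τ₀ = (25.8823·0.074601 − 0.056117·26.7) / 0.018484 = 0.432522/0.018484 ≈ 23.4.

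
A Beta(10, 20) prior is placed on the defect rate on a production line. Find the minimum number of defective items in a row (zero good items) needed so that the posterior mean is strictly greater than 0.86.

k = 113

After k defective items and 0 good items the posterior is Beta(10+k, 20), with mean (10+k)/(10+20+k).
Set (10+k)/(30+k) > 0.86 and solve: k > (0.86·30 − 10)/(1 − 0.86) = 112.857.
The smallest integer exceeding 112.857 is 113.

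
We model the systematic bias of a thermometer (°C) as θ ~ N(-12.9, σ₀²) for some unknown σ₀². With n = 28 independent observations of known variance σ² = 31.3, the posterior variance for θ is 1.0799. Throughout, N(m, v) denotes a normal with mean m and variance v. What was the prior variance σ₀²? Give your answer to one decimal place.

Posterior precision equals prior precision plus data precision: 1/σ_n² = 1/σ₀² + n/σ².
So 1/σ₀² = 1/1.0799 − 28/31.3 = 0.926012 − 0.894569 = 0.031443.
Hence σ₀² = 1/0.031443 ≈ 31.8.

σ₀² = 31.8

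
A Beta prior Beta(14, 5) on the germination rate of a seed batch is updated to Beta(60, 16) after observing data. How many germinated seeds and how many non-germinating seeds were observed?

Under Beta–binomial conjugacy the posterior parameters are (α+s, β+f).
So s = 60 − 14 = 46 and f = 16 − 5 = 11.

46 germinated seeds and 11 non-germinating seeds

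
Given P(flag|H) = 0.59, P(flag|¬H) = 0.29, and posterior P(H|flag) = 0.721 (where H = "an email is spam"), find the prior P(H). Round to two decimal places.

P(H) = 0.56

Bayes' rule in odds form gives O(H|E) = O(H)·[P(E|H)/P(E|¬H)], hence O(H) = O(H|E)/LR.
Posterior odds = 0.721/(1−0.721) = 2.5842. LR = 0.59/0.29 = 2.0345.
Prior odds = 2.5842/2.0345 = 1.2702, so P(H) = 1.2702/(1+1.2702) ≈ 0.56.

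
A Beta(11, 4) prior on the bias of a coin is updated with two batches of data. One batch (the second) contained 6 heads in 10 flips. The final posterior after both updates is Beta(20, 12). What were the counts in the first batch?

3 heads and 4 tails

Because Beta–binomial updating is additive in the counts, the combined data contributed (α_post−α_prior, β_post−β_prior) successes and failures.
Total across both batches: 20−11=9 heads, 12−4=8 tails.
Subtract the second batch: 9−6=3 heads and 8−4=4 tails.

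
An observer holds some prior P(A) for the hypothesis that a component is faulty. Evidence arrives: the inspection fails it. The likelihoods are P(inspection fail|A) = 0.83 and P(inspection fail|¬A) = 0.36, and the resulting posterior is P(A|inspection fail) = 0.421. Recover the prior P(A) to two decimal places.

Bayes' rule in odds form gives O(A|E) = O(A)·[P(E|A)/P(E|¬A)], hence O(A) = O(A|E)/LR.
Posterior odds = 0.421/(1−0.421) = 0.7271. LR = 0.83/0.36 = 2.3056.
Prior odds = 0.7271/2.3056 = 0.3154, so P(A) = 0.3154/(1+0.3154) ≈ 0.24.

P(A) = 0.24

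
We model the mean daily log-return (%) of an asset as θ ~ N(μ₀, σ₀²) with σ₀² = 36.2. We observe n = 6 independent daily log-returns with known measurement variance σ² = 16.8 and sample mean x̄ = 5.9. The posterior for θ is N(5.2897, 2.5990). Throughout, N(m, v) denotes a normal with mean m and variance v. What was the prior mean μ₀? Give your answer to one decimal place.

μ₀ = -2.6

With known observation variance, the Normal–Normal posterior has precision τ_n = τ₀ + n/σ² and mean μ_n = (τ₀μ₀ + (n/σ²)x̄)/τ_n.
Here τ₀ = 1/36.2 = 0.027624 and τ_data = 6/16.8 = 0.357143, so τ_n = 0.384767.
Rearranging for μ₀: μ₀ = (μ_n·τ_n − τ_data·x̄)/τ₀ = (5.2897·0.384767 − 0.357143·5.9) / 0.027624 = -0.071842/0.027624 ≈ -2.6.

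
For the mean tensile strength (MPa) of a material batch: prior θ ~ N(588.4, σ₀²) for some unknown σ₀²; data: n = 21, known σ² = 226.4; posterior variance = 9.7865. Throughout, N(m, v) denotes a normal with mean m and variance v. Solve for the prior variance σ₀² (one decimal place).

σ₀² = 106.1

Posterior precision equals prior precision plus data precision: 1/σ_n² = 1/σ₀² + n/σ².
So 1/σ₀² = 1/9.7865 − 21/226.4 = 0.102182 − 0.092756 = 0.009426.
Hence σ₀² = 1/0.009426 ≈ 106.1.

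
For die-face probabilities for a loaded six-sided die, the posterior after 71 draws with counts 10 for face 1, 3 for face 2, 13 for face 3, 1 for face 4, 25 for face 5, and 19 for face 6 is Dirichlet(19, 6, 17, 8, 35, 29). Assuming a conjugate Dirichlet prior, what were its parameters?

For a Dirichlet(α) prior with multinomial counts c, the posterior is Dirichlet(α + c) componentwise.
Subtract each count from the matching posterior parameter: 19−10=9, 6−3=3, 17−13=4, 8−1=7, 35−25=10, 29−19=10.

Dirichlet(9, 3, 4, 7, 10, 10)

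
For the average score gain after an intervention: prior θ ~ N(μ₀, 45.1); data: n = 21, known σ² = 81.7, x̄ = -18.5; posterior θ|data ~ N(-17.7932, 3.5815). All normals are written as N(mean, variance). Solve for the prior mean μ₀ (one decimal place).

μ₀ = -9.6

With known observation variance, the Normal–Normal posterior has precision τ_n = τ₀ + n/σ² and mean μ_n = (τ₀μ₀ + (n/σ²)x̄)/τ_n.
Here τ₀ = 1/45.1 = 0.022173 and τ_data = 21/81.7 = 0.257038, so τ_n = 0.279211.
Rearranging for μ₀: μ₀ = (μ_n·τ_n − τ_data·x̄)/τ₀ = (-17.7932·0.279211 − 0.257038·-18.5) / 0.022173 = -0.212854/0.022173 ≈ -9.6.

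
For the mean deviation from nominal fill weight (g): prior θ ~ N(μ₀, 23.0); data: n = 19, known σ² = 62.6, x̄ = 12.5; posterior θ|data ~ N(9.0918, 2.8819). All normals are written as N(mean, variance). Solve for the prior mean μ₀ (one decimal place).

With known observation variance, the Normal–Normal posterior has precision τ_n = τ₀ + n/σ² and mean μ_n = (τ₀μ₀ + (n/σ²)x̄)/τ_n.
Here τ₀ = 1/23.0 = 0.043478 and τ_data = 19/62.6 = 0.303514, so τ_n = 0.346992.
Rearranging for μ₀: μ₀ = (μ_n·τ_n − τ_data·x̄)/τ₀ = (9.0918·0.346992 − 0.303514·12.5) / 0.043478 = -0.639143/0.043478 ≈ -14.7.

μ₀ = -14.7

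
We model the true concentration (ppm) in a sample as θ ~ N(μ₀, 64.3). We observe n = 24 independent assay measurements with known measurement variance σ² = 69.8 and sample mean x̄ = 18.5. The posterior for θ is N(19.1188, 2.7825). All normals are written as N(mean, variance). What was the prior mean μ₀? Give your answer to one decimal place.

μ₀ = 32.8

The posterior mean is a precision-weighted average: μ_n = (τ₀μ₀ + τ_data·x̄)/(τ₀+τ_data), with τ₀=1/σ₀² and τ_data=n/σ².
Here τ₀ = 1/64.3 = 0.015552 and τ_data = 24/69.8 = 0.343840, so τ_n = 0.359392.
Rearranging for μ₀: μ₀ = (μ_n·τ_n − τ_data·x̄)/τ₀ = (19.1188·0.359392 − 0.343840·18.5) / 0.015552 = 0.510104/0.015552 ≈ 32.8.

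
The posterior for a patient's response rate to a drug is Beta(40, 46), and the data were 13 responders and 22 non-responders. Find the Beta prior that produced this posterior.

Under Beta–binomial conjugacy the posterior parameters are (α+s, β+f).
Subtract the data counts: 40−13=27, 46−22=24.

Beta(27, 24)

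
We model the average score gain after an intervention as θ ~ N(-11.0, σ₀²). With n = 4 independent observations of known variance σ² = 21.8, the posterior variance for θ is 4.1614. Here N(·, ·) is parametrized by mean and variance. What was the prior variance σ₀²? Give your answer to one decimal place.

σ₀² = 17.6

For the Normal–Normal model with known σ², precisions add: τ_n = τ₀ + n/σ².
So 1/σ₀² = 1/4.1614 − 4/21.8 = 0.240304 − 0.183486 = 0.056818.
Hence σ₀² = 1/0.056818 ≈ 17.6.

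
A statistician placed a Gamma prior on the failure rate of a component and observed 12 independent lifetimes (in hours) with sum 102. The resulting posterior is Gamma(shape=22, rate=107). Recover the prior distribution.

Gamma(shape=10, rate=5)

For an exponential likelihood with a Gamma(α, β) prior on the rate, n observations with total T give posterior Gamma(α+n, β+T).
So α = 22 − 12 = 10 and β = 107 − 102 = 5.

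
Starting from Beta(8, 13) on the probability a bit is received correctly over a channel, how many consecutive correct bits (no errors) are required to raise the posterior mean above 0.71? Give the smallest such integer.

k = 24

After k correct bits and 0 errors the posterior is Beta(8+k, 13), with mean (8+k)/(8+13+k).
Set (8+k)/(21+k) > 0.71 and solve: k > (0.71·21 − 8)/(1 − 0.71) = 23.828.
The smallest integer exceeding 23.828 is 24.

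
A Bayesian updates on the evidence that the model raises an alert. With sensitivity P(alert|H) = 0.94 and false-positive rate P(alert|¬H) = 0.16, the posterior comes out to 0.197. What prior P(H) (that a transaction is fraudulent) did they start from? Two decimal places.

P(H) = 0.04

Bayes' rule in odds form gives O(H|E) = O(H)·[P(E|H)/P(E|¬H)], hence O(H) = O(H|E)/LR.
Posterior odds = 0.197/(1−0.197) = 0.2453. LR = 0.94/0.16 = 5.8750.
Prior odds = 0.2453/5.8750 = 0.0418, so P(H) = 0.0418/(1+0.0418) ≈ 0.04.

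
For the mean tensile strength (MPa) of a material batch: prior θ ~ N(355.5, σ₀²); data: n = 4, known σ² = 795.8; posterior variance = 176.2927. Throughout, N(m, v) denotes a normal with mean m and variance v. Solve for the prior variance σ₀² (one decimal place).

Posterior precision equals prior precision plus data precision: 1/σ_n² = 1/σ₀² + n/σ².
So 1/σ₀² = 1/176.2927 − 4/795.8 = 0.005672 − 0.005026 = 0.000646.
Hence σ₀² = 1/0.000646 ≈ 1548.0.

σ₀² = 1548.0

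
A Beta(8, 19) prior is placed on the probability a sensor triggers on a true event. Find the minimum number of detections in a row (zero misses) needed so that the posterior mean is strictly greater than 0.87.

k = 120

After k detections and 0 misses the posterior is Beta(8+k, 19), with mean (8+k)/(8+19+k).
Set (8+k)/(27+k) > 0.87 and solve: k > (0.87·27 − 8)/(1 − 0.87) = 119.154.
The smallest integer exceeding 119.154 is 120.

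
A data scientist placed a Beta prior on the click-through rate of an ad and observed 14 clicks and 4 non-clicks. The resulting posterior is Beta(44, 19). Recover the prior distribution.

Beta is conjugate to the binomial likelihood: posterior = Beta(α+s, β+f).
So α = 44 − 14 = 30 and β = 19 − 4 = 15.

Beta(30, 15)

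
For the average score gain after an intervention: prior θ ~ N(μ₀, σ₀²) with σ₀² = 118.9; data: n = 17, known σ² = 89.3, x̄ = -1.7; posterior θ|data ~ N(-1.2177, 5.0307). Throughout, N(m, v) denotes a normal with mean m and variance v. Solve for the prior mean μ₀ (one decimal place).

With known observation variance, the Normal–Normal posterior has precision τ_n = τ₀ + n/σ² and mean μ_n = (τ₀μ₀ + (n/σ²)x̄)/τ_n.
Here τ₀ = 1/118.9 = 0.008410 and τ_data = 17/89.3 = 0.190370, so τ_n = 0.198780.
Rearranging for μ₀: μ₀ = (μ_n·τ_n − τ_data·x̄)/τ₀ = (-1.2177·0.198780 − 0.190370·-1.7) / 0.008410 = 0.081575/0.008410 ≈ 9.7.

μ₀ = 9.7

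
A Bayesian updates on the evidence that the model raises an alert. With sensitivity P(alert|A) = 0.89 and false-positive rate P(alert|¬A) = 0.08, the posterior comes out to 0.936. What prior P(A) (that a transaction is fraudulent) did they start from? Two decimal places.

P(A) = 0.57

In odds form, posterior odds = prior odds × likelihood ratio, so prior odds = posterior odds ÷ LR.
Posterior odds = 0.936/(1−0.936) = 14.6250. LR = 0.89/0.08 = 11.1250.
Prior odds = 14.6250/11.1250 = 1.3146, so P(A) = 1.3146/(1+1.3146) ≈ 0.57.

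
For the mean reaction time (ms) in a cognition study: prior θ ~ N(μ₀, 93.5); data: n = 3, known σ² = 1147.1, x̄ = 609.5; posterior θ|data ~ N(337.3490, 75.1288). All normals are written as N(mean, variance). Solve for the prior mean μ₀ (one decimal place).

With known observation variance, the Normal–Normal posterior has precision τ_n = τ₀ + n/σ² and mean μ_n = (τ₀μ₀ + (n/σ²)x̄)/τ_n.
Here τ₀ = 1/93.5 = 0.010695 and τ_data = 3/1147.1 = 0.002615, so τ_n = 0.013310.
Rearranging for μ₀: μ₀ = (μ_n·τ_n − τ_data·x̄)/τ₀ = (337.3490·0.013310 − 0.002615·609.5) / 0.010695 = 2.896273/0.010695 ≈ 270.8.

μ₀ = 270.8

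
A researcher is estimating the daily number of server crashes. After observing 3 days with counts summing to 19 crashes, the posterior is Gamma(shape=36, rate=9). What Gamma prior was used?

A Gamma(α, β) prior (rate parametrization) on a Poisson rate with n observations summing to S gives posterior Gamma(α+S, β+n).
So α = 36 − 19 = 17 and β = 9 − 3 = 6.

Gamma(shape=17, rate=6)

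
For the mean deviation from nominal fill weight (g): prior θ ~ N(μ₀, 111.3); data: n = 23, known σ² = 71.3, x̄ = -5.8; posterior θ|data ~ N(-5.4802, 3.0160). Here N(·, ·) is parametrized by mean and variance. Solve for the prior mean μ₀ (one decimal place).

The posterior mean is a precision-weighted average: μ_n = (τ₀μ₀ + τ_data·x̄)/(τ₀+τ_data), with τ₀=1/σ₀² and τ_data=n/σ².
Here τ₀ = 1/111.3 = 0.008985 and τ_data = 23/71.3 = 0.322581, so τ_n = 0.331566.
Rearranging for μ₀: μ₀ = (μ_n·τ_n − τ_data·x̄)/τ₀ = (-5.4802·0.331566 − 0.322581·-5.8) / 0.008985 = 0.053922/0.008985 ≈ 6.0.

μ₀ = 6.0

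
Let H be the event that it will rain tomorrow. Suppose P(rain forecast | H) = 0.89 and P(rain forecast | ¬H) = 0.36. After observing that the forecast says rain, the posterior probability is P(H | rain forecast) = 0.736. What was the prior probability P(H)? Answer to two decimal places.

P(H) = 0.53

In odds form, posterior odds = prior odds × likelihood ratio, so prior odds = posterior odds ÷ LR.
Posterior odds = 0.736/(1−0.736) = 2.7879. LR = 0.89/0.36 = 2.4722.
Prior odds = 2.7879/2.4722 = 1.1277, so P(H) = 1.1277/(1+1.1277) ≈ 0.53.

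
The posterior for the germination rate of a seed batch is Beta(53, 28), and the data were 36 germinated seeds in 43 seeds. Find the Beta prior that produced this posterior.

A Beta(a, b) prior with s successes and f failures in binomial data gives a Beta(a+s, b+f) posterior.
Subtract the data counts: 53−36=17, 28−7=21.

Beta(17, 21)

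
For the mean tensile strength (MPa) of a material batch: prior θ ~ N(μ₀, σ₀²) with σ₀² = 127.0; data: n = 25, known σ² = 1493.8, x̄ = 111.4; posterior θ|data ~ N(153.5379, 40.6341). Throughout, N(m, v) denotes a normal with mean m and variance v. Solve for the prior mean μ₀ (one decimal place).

The posterior mean is a precision-weighted average: μ_n = (τ₀μ₀ + τ_data·x̄)/(τ₀+τ_data), with τ₀=1/σ₀² and τ_data=n/σ².
Here τ₀ = 1/127.0 = 0.007874 and τ_data = 25/1493.8 = 0.016736, so τ_n = 0.024610.
Rearranging for μ₀: μ₀ = (μ_n·τ_n − τ_data·x̄)/τ₀ = (153.5379·0.024610 − 0.016736·111.4) / 0.007874 = 1.914177/0.007874 ≈ 243.1.

μ₀ = 243.1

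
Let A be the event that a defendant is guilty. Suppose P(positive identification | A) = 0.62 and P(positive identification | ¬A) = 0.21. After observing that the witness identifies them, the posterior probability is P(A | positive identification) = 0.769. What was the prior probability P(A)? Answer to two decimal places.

Bayes' rule in odds form gives O(A|E) = O(A)·[P(E|A)/P(E|¬A)], hence O(A) = O(A|E)/LR.
Posterior odds = 0.769/(1−0.769) = 3.3290. LR = 0.62/0.21 = 2.9524.
Prior odds = 3.3290/2.9524 = 1.1276, so P(A) = 1.1276/(1+1.1276) ≈ 0.53.

P(A) = 0.53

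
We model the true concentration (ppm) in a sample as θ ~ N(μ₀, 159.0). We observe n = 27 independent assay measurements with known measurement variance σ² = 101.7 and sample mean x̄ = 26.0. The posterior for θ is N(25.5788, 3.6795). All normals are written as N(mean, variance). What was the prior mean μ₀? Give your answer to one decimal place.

μ₀ = 7.8

With known observation variance, the Normal–Normal posterior has precision τ_n = τ₀ + n/σ² and mean μ_n = (τ₀μ₀ + (n/σ²)x̄)/τ_n.
Here τ₀ = 1/159.0 = 0.006289 and τ_data = 27/101.7 = 0.265487, so τ_n = 0.271776.
Rearranging for μ₀: μ₀ = (μ_n·τ_n − τ_data·x̄)/τ₀ = (25.5788·0.271776 − 0.265487·26.0) / 0.006289 = 0.049042/0.006289 ≈ 7.8.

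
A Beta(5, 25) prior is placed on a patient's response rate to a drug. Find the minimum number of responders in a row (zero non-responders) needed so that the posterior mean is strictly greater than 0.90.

After k responders and 0 non-responders the posterior is Beta(5+k, 25), with mean (5+k)/(5+25+k).
Set (5+k)/(30+k) > 0.90 and solve: k > (0.90·30 − 5)/(1 − 0.90) = 220.000.
The smallest integer exceeding 220.000 is 221, and checking k=221: (226)/(251) = 0.9004 > 0.90.

k = 221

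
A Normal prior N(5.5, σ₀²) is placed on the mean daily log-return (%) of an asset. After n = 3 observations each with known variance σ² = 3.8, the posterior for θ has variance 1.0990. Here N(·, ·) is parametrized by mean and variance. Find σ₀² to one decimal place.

Posterior precision equals prior precision plus data precision: 1/σ_n² = 1/σ₀² + n/σ².
So 1/σ₀² = 1/1.0990 − 3/3.8 = 0.909918 − 0.789474 = 0.120444.
Hence σ₀² = 1/0.120444 ≈ 8.3.

σ₀² = 8.3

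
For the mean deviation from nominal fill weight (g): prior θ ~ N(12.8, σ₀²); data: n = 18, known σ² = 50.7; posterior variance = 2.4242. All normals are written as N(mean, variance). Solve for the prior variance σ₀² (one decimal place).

σ₀² = 17.4

For the Normal–Normal model with known σ², precisions add: τ_n = τ₀ + n/σ².
So 1/σ₀² = 1/2.4242 − 18/50.7 = 0.412507 − 0.355030 = 0.057477.
Hence σ₀² = 1/0.057477 ≈ 17.4.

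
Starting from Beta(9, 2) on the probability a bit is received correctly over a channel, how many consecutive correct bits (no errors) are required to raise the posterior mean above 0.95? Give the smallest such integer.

After k correct bits and 0 errors the posterior is Beta(9+k, 2), with mean (9+k)/(9+2+k).
Set (9+k)/(11+k) > 0.95 and solve: k > (0.95·11 − 9)/(1 − 0.95) = 29.000.
The smallest integer exceeding 29.000 is 30.

k = 30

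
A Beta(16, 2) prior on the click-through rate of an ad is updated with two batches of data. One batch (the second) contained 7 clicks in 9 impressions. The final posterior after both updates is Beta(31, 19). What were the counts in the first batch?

Sequential conjugate updates are equivalent to a single update on the pooled data, so total successes = posterior α − prior α and total failures = posterior β − prior β.
Total across both batches: 31−16=15 clicks, 19−2=17 non-clicks.
Subtract the second batch: 15−7=8 clicks and 17−2=15 non-clicks.

8 clicks and 15 non-clicks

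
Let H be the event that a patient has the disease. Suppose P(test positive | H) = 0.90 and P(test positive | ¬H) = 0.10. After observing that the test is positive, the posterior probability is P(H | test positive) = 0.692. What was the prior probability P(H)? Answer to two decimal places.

P(H) = 0.20

In odds form, posterior odds = prior odds × likelihood ratio, so prior odds = posterior odds ÷ LR.
Posterior odds = 0.692/(1−0.692) = 2.2468. LR = 0.90/0.10 = 9.0000.
Prior odds = 2.2468/9.0000 = 0.2496, so P(H) = 0.2496/(1+0.2496) ≈ 0.20.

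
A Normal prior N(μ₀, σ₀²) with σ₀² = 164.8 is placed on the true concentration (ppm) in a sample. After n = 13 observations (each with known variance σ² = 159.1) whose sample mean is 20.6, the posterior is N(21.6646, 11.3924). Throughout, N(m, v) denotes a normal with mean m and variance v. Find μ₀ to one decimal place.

The posterior mean is a precision-weighted average: μ_n = (τ₀μ₀ + τ_data·x̄)/(τ₀+τ_data), with τ₀=1/σ₀² and τ_data=n/σ².
Here τ₀ = 1/164.8 = 0.006068 and τ_data = 13/159.1 = 0.081710, so τ_n = 0.087778.
Rearranging for μ₀: μ₀ = (μ_n·τ_n − τ_data·x̄)/τ₀ = (21.6646·0.087778 − 0.081710·20.6) / 0.006068 = 0.218449/0.006068 ≈ 36.0.

μ₀ = 36.0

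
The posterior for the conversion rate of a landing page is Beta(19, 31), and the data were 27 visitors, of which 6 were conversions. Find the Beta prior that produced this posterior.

A Beta(α, β) prior with s successes and f failures in binomial data gives a Beta(α+s, β+f) posterior.
Subtract the data counts: 19−6=13, 31−21=10.

Beta(13, 10)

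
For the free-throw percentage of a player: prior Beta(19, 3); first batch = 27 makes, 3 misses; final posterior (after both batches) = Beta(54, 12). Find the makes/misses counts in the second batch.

8 makes and 6 misses

Because Beta–binomial updating is additive in the counts, the combined data contributed (α_post−α_prior, β_post−β_prior) successes and failures.
Total across both batches: 54−19=35 makes, 12−3=9 misses.
Subtract the first batch: 35−27=8 makes and 9−3=6 misses.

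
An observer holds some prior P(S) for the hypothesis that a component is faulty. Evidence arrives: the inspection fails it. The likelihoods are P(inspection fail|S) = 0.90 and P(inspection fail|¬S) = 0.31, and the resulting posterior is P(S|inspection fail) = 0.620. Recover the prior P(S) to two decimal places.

P(S) = 0.36

Bayes' rule in odds form gives O(S|E) = O(S)·[P(E|S)/P(E|¬S)], hence O(S) = O(S|E)/LR.
Posterior odds = 0.620/(1−0.620) = 1.6316. LR = 0.90/0.31 = 2.9032.
Prior odds = 1.6316/2.9032 = 0.5620, so P(S) = 0.5620/(1+0.5620) ≈ 0.36.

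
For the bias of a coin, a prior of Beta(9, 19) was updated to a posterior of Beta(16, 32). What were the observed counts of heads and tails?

A Beta(a, b) prior with s successes and f failures in binomial data gives a Beta(a+s, b+f) posterior.
So s = 16 − 9 = 7 and f = 32 − 19 = 13.

7 heads and 13 tails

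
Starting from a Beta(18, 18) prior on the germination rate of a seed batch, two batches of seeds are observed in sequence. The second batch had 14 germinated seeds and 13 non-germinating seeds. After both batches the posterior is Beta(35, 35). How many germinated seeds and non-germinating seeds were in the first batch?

Because Beta–binomial updating is additive in the counts, the combined data contributed (α_post−α_prior, β_post−β_prior) successes and failures.
Total across both batches: 35−18=17 germinated seeds, 35−18=17 non-germinating seeds.
Subtract the second batch: 17−14=3 germinated seeds and 17−13=4 non-germinating seeds.

3 germinated seeds and 4 non-germinating seeds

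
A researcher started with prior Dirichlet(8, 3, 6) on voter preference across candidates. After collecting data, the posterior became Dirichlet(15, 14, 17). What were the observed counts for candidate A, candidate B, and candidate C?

counts (7, 11, 11)

For a Dirichlet(α) prior with multinomial counts c, the posterior is Dirichlet(α + c) componentwise.
Counts are posterior − prior componentwise: 15−8=7, 14−3=11, 17−6=11.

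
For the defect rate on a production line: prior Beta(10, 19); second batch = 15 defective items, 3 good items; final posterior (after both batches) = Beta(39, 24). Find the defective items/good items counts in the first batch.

14 defective items and 2 good items

Because Beta–binomial updating is additive in the counts, the combined data contributed (α_post−α_prior, β_post−β_prior) successes and failures.
Total across both batches: 39−10=29 defective items, 24−19=5 good items.
Subtract the second batch: 29−15=14 defective items and 5−3=2 good items.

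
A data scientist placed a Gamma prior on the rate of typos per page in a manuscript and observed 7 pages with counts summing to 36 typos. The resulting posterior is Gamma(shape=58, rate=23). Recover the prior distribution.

Gamma–Poisson conjugacy: posterior shape = α + Σxᵢ, posterior rate = β + n.
So α = 58 − 36 = 22 and β = 23 − 7 = 16.

Gamma(shape=22, rate=16)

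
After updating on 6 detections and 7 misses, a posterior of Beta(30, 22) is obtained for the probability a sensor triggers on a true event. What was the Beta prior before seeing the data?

Beta(24, 15)

Under Beta–binomial conjugacy the posterior parameters are (a+s, b+f).
So a = 30 − 6 = 24 and b = 22 − 7 = 15.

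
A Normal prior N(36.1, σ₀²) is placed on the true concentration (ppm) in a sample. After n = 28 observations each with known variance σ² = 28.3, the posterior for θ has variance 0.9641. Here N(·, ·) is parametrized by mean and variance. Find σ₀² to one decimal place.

Posterior precision equals prior precision plus data precision: 1/σ_n² = 1/σ₀² + n/σ².
So 1/σ₀² = 1/0.9641 − 28/28.3 = 1.037237 − 0.989399 = 0.047838.
Hence σ₀² = 1/0.047838 ≈ 20.9.

σ₀² = 20.9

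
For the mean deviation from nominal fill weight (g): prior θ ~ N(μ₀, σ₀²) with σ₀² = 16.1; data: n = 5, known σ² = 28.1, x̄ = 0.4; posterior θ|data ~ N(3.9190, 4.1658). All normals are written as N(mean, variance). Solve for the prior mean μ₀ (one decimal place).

With known observation variance, the Normal–Normal posterior has precision τ_n = τ₀ + n/σ² and mean μ_n = (τ₀μ₀ + (n/σ²)x̄)/τ_n.
Here τ₀ = 1/16.1 = 0.062112 and τ_data = 5/28.1 = 0.177936, so τ_n = 0.240048.
Rearranging for μ₀: μ₀ = (μ_n·τ_n − τ_data·x̄)/τ₀ = (3.9190·0.240048 − 0.177936·0.4) / 0.062112 = 0.869574/0.062112 ≈ 14.0.

μ₀ = 14.0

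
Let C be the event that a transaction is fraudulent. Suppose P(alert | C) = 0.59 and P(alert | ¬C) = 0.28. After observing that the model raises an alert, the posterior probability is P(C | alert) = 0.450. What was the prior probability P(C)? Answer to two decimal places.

P(C) = 0.28

Bayes' rule in odds form gives O(C|E) = O(C)·[P(E|C)/P(E|¬C)], hence O(C) = O(C|E)/LR.
Posterior odds = 0.450/(1−0.450) = 0.8182. LR = 0.59/0.28 = 2.1071.
Prior odds = 0.8182/2.1071 = 0.3883, so P(C) = 0.3883/(1+0.3883) ≈ 0.28.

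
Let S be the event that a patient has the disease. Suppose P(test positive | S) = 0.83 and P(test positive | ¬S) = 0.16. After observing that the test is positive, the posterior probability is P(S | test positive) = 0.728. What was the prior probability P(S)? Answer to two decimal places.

P(S) = 0.34

Bayes' rule in odds form gives O(S|E) = O(S)·[P(E|S)/P(E|¬S)], hence O(S) = O(S|E)/LR.
Posterior odds = 0.728/(1−0.728) = 2.6765. LR = 0.83/0.16 = 5.1875.
Prior odds = 2.6765/5.1875 = 0.5160, so P(S) = 0.5160/(1+0.5160) ≈ 0.34.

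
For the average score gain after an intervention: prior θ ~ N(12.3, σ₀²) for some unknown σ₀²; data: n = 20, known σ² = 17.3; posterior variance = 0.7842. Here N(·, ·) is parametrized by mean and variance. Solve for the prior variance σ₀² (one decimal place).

For the Normal–Normal model with known σ², precisions add: τ_n = τ₀ + n/σ².
So 1/σ₀² = 1/0.7842 − 20/17.3 = 1.275185 − 1.156069 = 0.119116.
Hence σ₀² = 1/0.119116 ≈ 8.4.

σ₀² = 8.4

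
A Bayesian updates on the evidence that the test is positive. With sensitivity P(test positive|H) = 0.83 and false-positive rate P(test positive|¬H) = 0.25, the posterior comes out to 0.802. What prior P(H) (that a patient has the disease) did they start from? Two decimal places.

P(H) = 0.55

Bayes' rule in odds form gives O(H|E) = O(H)·[P(E|H)/P(E|¬H)], hence O(H) = O(H|E)/LR.
Posterior odds = 0.802/(1−0.802) = 4.0505. LR = 0.83/0.25 = 3.3200.
Prior odds = 4.0505/3.3200 = 1.2200, so P(H) = 1.2200/(1+1.2200) ≈ 0.55.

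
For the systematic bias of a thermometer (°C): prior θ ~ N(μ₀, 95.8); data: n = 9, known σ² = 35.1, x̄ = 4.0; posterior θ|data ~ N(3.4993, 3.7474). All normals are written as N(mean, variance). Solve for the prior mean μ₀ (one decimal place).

μ₀ = -8.8

The posterior mean is a precision-weighted average: μ_n = (τ₀μ₀ + τ_data·x̄)/(τ₀+τ_data), with τ₀=1/σ₀² and τ_data=n/σ².
Here τ₀ = 1/95.8 = 0.010438 and τ_data = 9/35.1 = 0.256410, so τ_n = 0.266848.
Rearranging for μ₀: μ₀ = (μ_n·τ_n − τ_data·x̄)/τ₀ = (3.4993·0.266848 − 0.256410·4.0) / 0.010438 = -0.091859/0.010438 ≈ -8.8.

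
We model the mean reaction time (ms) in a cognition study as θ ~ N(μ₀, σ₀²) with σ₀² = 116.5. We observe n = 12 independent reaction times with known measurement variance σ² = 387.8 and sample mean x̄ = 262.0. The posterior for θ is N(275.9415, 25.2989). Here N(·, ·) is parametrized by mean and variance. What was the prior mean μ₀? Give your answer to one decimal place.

μ₀ = 326.2

With known observation variance, the Normal–Normal posterior has precision τ_n = τ₀ + n/σ² and mean μ_n = (τ₀μ₀ + (n/σ²)x̄)/τ_n.
Here τ₀ = 1/116.5 = 0.008584 and τ_data = 12/387.8 = 0.030944, so τ_n = 0.039528.
Rearranging for μ₀: μ₀ = (μ_n·τ_n − τ_data·x̄)/τ₀ = (275.9415·0.039528 − 0.030944·262.0) / 0.008584 = 2.800088/0.008584 ≈ 326.2.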